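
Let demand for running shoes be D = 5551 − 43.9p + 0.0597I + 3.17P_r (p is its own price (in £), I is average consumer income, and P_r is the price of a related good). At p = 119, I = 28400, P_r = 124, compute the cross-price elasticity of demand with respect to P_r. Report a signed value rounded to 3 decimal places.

At the given values, D = 5551 − 43.9(119) + 0.0597(28400) + 3.17(124) = 2415.46.
∂D/∂P_r = 3.17.
E = (3.17) × (124/2415.46) = 0.16273…

0.163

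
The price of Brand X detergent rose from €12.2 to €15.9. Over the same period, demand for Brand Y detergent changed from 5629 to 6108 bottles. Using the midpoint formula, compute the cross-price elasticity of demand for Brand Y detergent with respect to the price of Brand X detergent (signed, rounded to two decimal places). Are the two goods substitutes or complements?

0.31; substitutes

%ΔQ_{Brand Y detergent} = (6108 − 5629)/avg = 479/5868.5 = 0.081622…
%ΔP_{Brand X detergent} = (15.9 − 12.2)/avg = 3.7/14.05 = 0.263345…
E_cross = (479/5868.5) / (3.7/14.05) = 0.3099…
E_cross > 0 ⇒ the goods are substitutes.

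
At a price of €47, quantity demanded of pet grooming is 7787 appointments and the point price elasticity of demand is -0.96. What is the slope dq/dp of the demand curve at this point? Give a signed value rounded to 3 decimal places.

-159.054

Ed = (dq/dp)·(p/q) ⇒ dq/dp = Ed·q/p = (-0.96)·7787/47 = -159.05361…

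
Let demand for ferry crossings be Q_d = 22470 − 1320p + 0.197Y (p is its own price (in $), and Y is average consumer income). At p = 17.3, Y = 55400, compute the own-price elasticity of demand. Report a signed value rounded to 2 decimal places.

-2.17

At the given values, Q_d = 22470 − 1320(17.3) + 0.197(55400) = 10547.8.
∂Q_d/∂p = −1320.
E = (-1320) × (17.3/10547.8) = -2.1650…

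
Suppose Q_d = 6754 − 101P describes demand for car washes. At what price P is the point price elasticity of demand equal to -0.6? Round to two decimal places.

25.08

Ed = −101P/(6754 − 101P). Set this equal to -0.6:
101P = 0.6·(6754 − 101P) ⇒ 101P(1 + 0.6) = 0.6·6754
P = 0.6·6754 / (101·1.6) = 25.0767…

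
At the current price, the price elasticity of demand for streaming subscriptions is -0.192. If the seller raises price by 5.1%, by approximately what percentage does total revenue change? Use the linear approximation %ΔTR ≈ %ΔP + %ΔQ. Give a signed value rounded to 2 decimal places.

%ΔQ ≈ Ed × %ΔP = (-0.192) × (+5.1%) = -0.9792%
%ΔTR ≈ %ΔP + %ΔQ = (+5.1%) + (-0.9792%) = +4.1208%

+4.12%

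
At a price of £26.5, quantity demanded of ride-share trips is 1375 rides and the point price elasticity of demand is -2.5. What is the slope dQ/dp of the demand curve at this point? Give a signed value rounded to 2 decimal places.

-129.72

Ed = (dQ/dp)·(p/Q) ⇒ dQ/dp = Ed·Q/p = (-2.5)·1375/26.5 = -129.7169…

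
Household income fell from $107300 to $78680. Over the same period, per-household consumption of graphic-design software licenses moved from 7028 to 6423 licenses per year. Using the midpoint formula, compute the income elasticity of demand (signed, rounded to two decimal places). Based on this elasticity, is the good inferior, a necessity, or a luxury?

0.29; necessity

%ΔQ = (6423 − 7028)/[( 7028 + 6423)/2] = -605/6725.5 = -0.089956…
%ΔIncome = (78680 − 107300)/[( 107300 + 78680)/2] = -28620/92990 = -0.307775…
E_income = (-605/6725.5) / (-28620/92990) = 0.2922…
0 < E_income < 1 ⇒ normal good, necessity.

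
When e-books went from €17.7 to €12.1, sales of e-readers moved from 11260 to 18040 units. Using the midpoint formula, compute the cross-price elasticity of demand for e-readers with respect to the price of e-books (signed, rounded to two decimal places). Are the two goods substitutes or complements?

-1.23; complements

%ΔQ_{e-readers} = (18040 − 11260)/avg = 6780/14650 = 0.462798…
%ΔP_{e-books} = (12.1 − 17.7)/avg = -5.6/14.9 = -0.375838…
E_cross = (6780/14650) / (-5.6/14.9) = -1.2313…
E_cross < 0 ⇒ the goods are complements.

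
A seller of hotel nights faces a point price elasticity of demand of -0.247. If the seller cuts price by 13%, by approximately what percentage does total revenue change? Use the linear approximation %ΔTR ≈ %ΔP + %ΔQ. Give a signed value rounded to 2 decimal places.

%ΔQ ≈ Ed × %ΔP = (-0.247) × (-13%) = +3.2110%
%ΔTR ≈ %ΔP + %ΔQ = (-13%) + (+3.2110%) = -9.7890%

-9.79%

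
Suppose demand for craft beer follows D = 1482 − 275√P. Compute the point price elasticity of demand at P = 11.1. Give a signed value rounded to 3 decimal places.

dD/dP = −275/(2√P) = -41.2706. At P = 11.1, D = 565.792.
Ed = (dD/dP)·(P/D) = (-41.2706) × (11.1/565.792) = -0.80966…

-0.810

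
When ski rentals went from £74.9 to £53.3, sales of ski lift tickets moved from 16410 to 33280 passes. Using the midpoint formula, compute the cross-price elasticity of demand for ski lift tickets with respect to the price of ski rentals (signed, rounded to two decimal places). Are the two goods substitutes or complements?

%ΔQ_{ski lift tickets} = (33280 − 16410)/avg = 16870/24845 = 0.679009…
%ΔP_{ski rentals} = (53.3 − 74.9)/avg = -21.6/64.1 = -0.336973…
E_cross = (16870/24845) / (-21.6/64.1) = -2.0150…
E_cross < 0 ⇒ the goods are complements.

-2.02; complements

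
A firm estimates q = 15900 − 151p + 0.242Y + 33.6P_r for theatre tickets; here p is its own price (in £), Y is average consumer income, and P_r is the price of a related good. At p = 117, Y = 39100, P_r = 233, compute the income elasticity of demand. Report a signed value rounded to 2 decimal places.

At the given values, q = 15900 − 151(117) + 0.242(39100) + 33.6(233) = 15524.
∂q/∂Y = 0.242.
E = (0.242) × (39100/15524) = 0.6095…

0.61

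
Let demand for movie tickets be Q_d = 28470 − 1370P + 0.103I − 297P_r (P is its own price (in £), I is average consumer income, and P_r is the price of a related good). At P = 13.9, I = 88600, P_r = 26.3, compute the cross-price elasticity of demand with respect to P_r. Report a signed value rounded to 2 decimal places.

At the given values, Q_d = 28470 − 1370(13.9) + 0.103(88600) − 297(26.3) = 10741.7.
∂Q_d/∂P_r = -297.
E = (-297) × (26.3/10741.7) = -0.7271…

-0.73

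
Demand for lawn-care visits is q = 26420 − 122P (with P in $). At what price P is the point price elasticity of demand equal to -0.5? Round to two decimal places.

72.19

Ed = −122P/(26420 − 122P). Set this equal to -0.5:
122P = 0.5·(26420 − 122P) ⇒ 122P(1 + 0.5) = 0.5·26420
P = 0.5·26420 / (122·1.5) = 72.1857…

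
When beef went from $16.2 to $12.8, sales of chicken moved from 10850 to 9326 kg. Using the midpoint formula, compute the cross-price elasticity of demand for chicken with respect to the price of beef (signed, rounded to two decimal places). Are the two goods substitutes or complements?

%ΔQ_{chicken} = (9326 − 10850)/avg = -1524/10088 = -0.151070…
%ΔP_{beef} = (12.8 − 16.2)/avg = -3.4/14.5 = -0.234482…
E_cross = (-1524/10088) / (-3.4/14.5) = 0.6442…
E_cross > 0 ⇒ the goods are substitutes.

0.64; substitutes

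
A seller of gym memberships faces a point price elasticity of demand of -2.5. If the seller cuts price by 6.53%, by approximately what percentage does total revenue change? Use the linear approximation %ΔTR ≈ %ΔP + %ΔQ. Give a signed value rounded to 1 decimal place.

+9.8%

%ΔQ ≈ Ed × %ΔP = (-2.5) × (-6.53%) = +16.3250%
%ΔTR ≈ %ΔP + %ΔQ = (-6.53%) + (+16.3250%) = +9.7950%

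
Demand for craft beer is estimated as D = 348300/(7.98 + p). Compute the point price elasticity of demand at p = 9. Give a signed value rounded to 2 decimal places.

dD/dp = −348300/(7.98 + p)² = -1208.03. At p = 9, D = 20512.4.
Ed = (dD/dp)·(p/D) = (-1208.03) × (9/20512.4) = -0.5300…

-0.53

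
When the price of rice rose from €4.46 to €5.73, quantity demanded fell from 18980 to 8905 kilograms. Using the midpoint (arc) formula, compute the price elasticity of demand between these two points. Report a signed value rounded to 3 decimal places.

%ΔQ = (8905 − 18980) / [(18980 + 8905)/2] = -10075/13942.5 = -0.722610…
%ΔP = (5.73 − 4.46) / [(4.46 + 5.73)/2] = 1.27/5.095 = 0.249263…
Arc Ed = %ΔQ / %ΔP = (-10075/13942.5) / (1.27/5.095) = -2.89897…

-2.899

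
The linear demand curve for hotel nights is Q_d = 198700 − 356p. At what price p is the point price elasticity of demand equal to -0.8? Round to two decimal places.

Ed = −356p/(198700 − 356p). Set this equal to -0.8:
356p = 0.8·(198700 − 356p) ⇒ 356p(1 + 0.8) = 0.8·198700
p = 0.8·198700 / (356·1.8) = 248.0649…

248.06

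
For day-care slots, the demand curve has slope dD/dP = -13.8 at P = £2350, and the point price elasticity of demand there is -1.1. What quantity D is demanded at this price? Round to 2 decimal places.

Ed = (dD/dP)·(P/D) ⇒ D = (dD/dP)·P/Ed = (-13.8)·2350/(-1.1) = 29481.8181…

29481.82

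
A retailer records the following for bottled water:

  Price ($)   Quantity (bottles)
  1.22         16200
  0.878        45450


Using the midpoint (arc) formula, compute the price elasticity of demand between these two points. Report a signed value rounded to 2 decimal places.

%ΔQ = (45450 − 16200) / [(16200 + 45450)/2] = 29250/30825 = 0.948905…
%ΔP = (0.878 − 1.22) / [(1.22 + 0.878)/2] = -0.342/1.049 = -0.326024…
Arc Ed = %ΔQ / %ΔP = (29250/30825) / (-0.342/1.049) = -2.9105…

-2.91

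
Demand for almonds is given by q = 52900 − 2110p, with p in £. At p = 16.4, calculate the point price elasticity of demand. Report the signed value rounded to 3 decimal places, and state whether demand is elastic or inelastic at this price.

dq/dp = −2110. At p = 16.4, q = 52900 − 2110(16.4) = 18296.
Ed = (dq/dp)·(p/q) = −2110 × (16.4/18296) = -1.89134…
|Ed| = 1.891 > 1, so demand is elastic.

-1.891; elastic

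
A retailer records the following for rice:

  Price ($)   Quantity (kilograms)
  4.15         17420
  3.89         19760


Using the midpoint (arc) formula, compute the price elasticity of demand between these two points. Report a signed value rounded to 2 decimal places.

-1.95

%ΔQ = (19760 − 17420) / [(17420 + 19760)/2] = 2340/18590 = 0.125874…
%ΔP = (3.89 − 4.15) / [(4.15 + 3.89)/2] = -0.26/4.02 = -0.064676…
Arc Ed = %ΔQ / %ΔP = (2340/18590) / (-0.26/4.02) = -1.9462…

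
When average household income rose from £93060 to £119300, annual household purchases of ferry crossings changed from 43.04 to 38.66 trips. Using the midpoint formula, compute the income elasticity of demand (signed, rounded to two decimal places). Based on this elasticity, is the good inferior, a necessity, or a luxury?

-0.43; inferior

%ΔQ = (38.66 − 43.04)/[( 43.04 + 38.66)/2] = -4.38/40.85 = -0.107221…
%ΔIncome = (119300 − 93060)/[( 93060 + 119300)/2] = 26240/106180 = 0.247127…
E_income = (-4.38/40.85) / (26240/106180) = -0.4338…
E_income < 0 ⇒ inferior good.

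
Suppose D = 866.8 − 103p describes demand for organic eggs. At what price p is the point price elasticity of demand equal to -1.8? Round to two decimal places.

5.41

Ed = −103p/(866.8 − 103p). Set this equal to -1.8:
103p = 1.8·(866.8 − 103p) ⇒ 103p(1 + 1.8) = 1.8·866.8
p = 1.8·866.8 / (103·2.8) = 5.4099…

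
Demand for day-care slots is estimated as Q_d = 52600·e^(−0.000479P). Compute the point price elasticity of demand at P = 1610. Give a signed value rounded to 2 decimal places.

dQ_d/dP = −0.000479·Q_d = -11.6519. At P = 1610, Q_d = 24325.5.
Ed = (dQ_d/dP)·(P/Q_d) = (-11.6519) × (1610/24325.5) = -0.7711…

-0.77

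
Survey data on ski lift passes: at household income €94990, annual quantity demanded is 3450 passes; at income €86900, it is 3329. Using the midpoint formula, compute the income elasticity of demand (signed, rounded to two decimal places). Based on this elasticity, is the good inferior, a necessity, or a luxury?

%ΔQ = (3329 − 3450)/[( 3450 + 3329)/2] = -121/3389.5 = -0.035698…
%ΔIncome = (86900 − 94990)/[( 94990 + 86900)/2] = -8090/90945 = -0.088954…
E_income = (-121/3389.5) / (-8090/90945) = 0.4013…
0 < E_income < 1 ⇒ normal good, necessity.

0.40; necessity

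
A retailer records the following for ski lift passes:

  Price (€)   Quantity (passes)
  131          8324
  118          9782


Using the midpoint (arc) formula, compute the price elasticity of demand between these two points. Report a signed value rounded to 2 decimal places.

-1.54

%ΔQ = (9782 − 8324) / [(8324 + 9782)/2] = 1458/9053 = 0.161051…
%ΔP = (118 − 131) / [(131 + 118)/2] = -13/124.5 = -0.104417…
Arc Ed = %ΔQ / %ΔP = (1458/9053) / (-13/124.5) = -1.5423…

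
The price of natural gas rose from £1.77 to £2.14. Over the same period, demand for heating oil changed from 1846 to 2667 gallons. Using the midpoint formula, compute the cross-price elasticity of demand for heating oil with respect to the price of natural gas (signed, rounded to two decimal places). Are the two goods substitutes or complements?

%ΔQ_{heating oil} = (2667 − 1846)/avg = 821/2256.5 = 0.363837…
%ΔP_{natural gas} = (2.14 − 1.77)/avg = 0.37/1.955 = 0.189258…
E_cross = (821/2256.5) / (0.37/1.955) = 1.9224…
E_cross > 0 ⇒ the goods are substitutes.

1.92; substitutes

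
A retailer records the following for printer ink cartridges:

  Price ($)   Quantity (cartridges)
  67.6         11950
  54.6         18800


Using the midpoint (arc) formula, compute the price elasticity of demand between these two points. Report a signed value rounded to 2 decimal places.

-2.09

%ΔQ = (18800 − 11950) / [(11950 + 18800)/2] = 6850/15375 = 0.445528…
%ΔP = (54.6 − 67.6) / [(67.6 + 54.6)/2] = -13/61.1 = -0.212765…
Arc Ed = %ΔQ / %ΔP = (6850/15375) / (-13/61.1) = -2.0939…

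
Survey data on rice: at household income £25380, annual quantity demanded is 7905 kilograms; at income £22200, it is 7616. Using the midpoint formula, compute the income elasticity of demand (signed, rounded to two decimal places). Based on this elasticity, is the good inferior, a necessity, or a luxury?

0.28; necessity

%ΔQ = (7616 − 7905)/[( 7905 + 7616)/2] = -289/7760.5 = -0.037239…
%ΔIncome = (22200 − 25380)/[( 25380 + 22200)/2] = -3180/23790 = -0.133669…
E_income = (-289/7760.5) / (-3180/23790) = 0.2785…
0 < E_income < 1 ⇒ normal good, necessity.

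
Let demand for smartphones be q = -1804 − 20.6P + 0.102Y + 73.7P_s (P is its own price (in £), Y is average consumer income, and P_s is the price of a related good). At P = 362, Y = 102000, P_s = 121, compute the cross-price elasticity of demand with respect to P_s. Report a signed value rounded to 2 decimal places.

At the given values, q = -1804 − 20.6(362) + 0.102(102000) + 73.7(121) = 10060.5.
∂q/∂P_s = 73.7.
E = (73.7) × (121/10060.5) = 0.8864…

0.89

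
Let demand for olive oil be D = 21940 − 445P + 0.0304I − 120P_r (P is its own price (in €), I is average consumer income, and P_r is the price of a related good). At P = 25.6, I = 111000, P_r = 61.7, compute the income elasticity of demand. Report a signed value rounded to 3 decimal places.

At the given values, D = 21940 − 445(25.6) + 0.0304(111000) − 120(61.7) = 6518.4.
∂D/∂I = 0.0304.
E = (0.0304) × (111000/6518.4) = 0.51767…

0.518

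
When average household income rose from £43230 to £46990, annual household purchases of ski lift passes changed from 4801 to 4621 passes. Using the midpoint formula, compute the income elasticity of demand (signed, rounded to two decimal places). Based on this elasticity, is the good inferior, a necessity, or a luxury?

%ΔQ = (4621 − 4801)/[( 4801 + 4621)/2] = -180/4711 = -0.038208…
%ΔIncome = (46990 − 43230)/[( 43230 + 46990)/2] = 3760/45110 = 0.083351…
E_income = (-180/4711) / (3760/45110) = -0.4583…
E_income < 0 ⇒ inferior good.

-0.46; inferior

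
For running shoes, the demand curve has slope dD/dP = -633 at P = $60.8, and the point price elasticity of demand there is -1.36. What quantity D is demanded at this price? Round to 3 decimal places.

28298.824

Ed = (dD/dP)·(P/D) ⇒ D = (dD/dP)·P/Ed = (-633)·60.8/(-1.36) = 28298.82352…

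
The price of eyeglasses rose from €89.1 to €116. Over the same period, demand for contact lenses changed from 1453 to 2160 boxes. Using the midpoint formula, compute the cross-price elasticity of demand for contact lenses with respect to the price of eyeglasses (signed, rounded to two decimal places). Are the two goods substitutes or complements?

1.49; substitutes

%ΔQ_{contact lenses} = (2160 − 1453)/avg = 707/1806.5 = 0.391364…
%ΔP_{eyeglasses} = (116 − 89.1)/avg = 26.9/102.55 = 0.262311…
E_cross = (707/1806.5) / (26.9/102.55) = 1.4919…
E_cross > 0 ⇒ the goods are substitutes.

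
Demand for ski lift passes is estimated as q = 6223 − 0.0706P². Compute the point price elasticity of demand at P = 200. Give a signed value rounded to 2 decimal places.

dq/dP = −2·0.0706·P = -28.24. At P = 200, q = 3399.
Ed = (dq/dP)·(P/q) = (-28.24) × (200/3399) = -1.6616…

-1.66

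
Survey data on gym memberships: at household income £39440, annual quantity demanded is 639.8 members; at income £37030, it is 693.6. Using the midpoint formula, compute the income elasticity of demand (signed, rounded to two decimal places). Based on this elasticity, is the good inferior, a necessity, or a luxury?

-1.28; inferior

%ΔQ = (693.6 − 639.8)/[( 639.8 + 693.6)/2] = 53.8/666.7 = 0.080695…
%ΔIncome = (37030 − 39440)/[( 39440 + 37030)/2] = -2410/38235 = -0.063031…
E_income = (53.8/666.7) / (-2410/38235) = -1.2802…
E_income < 0 ⇒ inferior good.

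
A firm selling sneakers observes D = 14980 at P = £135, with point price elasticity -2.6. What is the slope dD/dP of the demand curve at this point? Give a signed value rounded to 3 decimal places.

-288.504

Ed = (dD/dP)·(P/D) ⇒ dD/dP = Ed·D/P = (-2.6)·14980/135 = -288.50370…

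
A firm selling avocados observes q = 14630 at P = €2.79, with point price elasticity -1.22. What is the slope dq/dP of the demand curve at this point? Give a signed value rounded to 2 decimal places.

-6397.35

Ed = (dq/dP)·(P/q) ⇒ dq/dP = Ed·q/P = (-1.22)·14630/2.79 = -6397.3476…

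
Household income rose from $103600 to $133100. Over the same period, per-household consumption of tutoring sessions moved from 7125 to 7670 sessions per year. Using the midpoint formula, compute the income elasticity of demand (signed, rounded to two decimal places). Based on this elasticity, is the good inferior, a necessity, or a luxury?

0.30; necessity

%ΔQ = (7670 − 7125)/[( 7125 + 7670)/2] = 545/7397.5 = 0.073673…
%ΔIncome = (133100 − 103600)/[( 103600 + 133100)/2] = 29500/118350 = 0.249260…
E_income = (545/7397.5) / (29500/118350) = 0.2955…
0 < E_income < 1 ⇒ normal good, necessity.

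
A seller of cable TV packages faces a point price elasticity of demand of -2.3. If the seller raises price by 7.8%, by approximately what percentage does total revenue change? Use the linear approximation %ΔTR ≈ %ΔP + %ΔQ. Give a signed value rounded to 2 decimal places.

%ΔQ ≈ Ed × %ΔP = (-2.3) × (+7.8%) = -17.9400%
%ΔTR ≈ %ΔP + %ΔQ = (+7.8%) + (-17.9400%) = -10.1400%

-10.14%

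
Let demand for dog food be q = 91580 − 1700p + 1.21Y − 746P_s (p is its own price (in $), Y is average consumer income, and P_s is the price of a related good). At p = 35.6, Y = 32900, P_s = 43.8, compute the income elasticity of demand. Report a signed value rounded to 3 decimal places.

1.042

At the given values, q = 91580 − 1700(35.6) + 1.21(32900) − 746(43.8) = 38194.2.
∂q/∂Y = 1.21.
E = (1.21) × (32900/38194.2) = 1.04227…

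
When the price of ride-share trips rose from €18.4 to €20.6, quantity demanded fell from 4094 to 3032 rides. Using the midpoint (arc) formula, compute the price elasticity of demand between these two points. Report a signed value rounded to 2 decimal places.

%ΔQ = (3032 − 4094) / [(4094 + 3032)/2] = -1062/3563 = -0.298063…
%ΔP = (20.6 − 18.4) / [(18.4 + 20.6)/2] = 2.2/19.5 = 0.112820…
Arc Ed = %ΔQ / %ΔP = (-1062/3563) / (2.2/19.5) = -2.6419…

-2.64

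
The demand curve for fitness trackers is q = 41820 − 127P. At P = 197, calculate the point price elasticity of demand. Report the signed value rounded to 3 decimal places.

-1.489

dq/dP = −127. At P = 197, q = 41820 − 127(197) = 16801.
Ed = (dq/dP)·(P/q) = −127 × (197/16801) = -1.48913…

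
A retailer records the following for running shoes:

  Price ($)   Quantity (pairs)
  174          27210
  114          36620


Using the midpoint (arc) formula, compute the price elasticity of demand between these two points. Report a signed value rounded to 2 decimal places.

-0.71

%ΔQ = (36620 − 27210) / [(27210 + 36620)/2] = 9410/31915 = 0.294845…
%ΔP = (114 − 174) / [(174 + 114)/2] = -60/144 = -0.416666…
Arc Ed = %ΔQ / %ΔP = (9410/31915) / (-60/144) = -0.7076…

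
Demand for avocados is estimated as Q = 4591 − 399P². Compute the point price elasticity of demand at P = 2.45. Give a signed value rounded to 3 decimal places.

-2.181

dQ/dP = −2·399·P = -1955.1. At P = 2.45, Q = 2196.0025.
Ed = (dQ/dP)·(P/Q) = (-1955.1) × (2.45/2196.0025) = -2.18123…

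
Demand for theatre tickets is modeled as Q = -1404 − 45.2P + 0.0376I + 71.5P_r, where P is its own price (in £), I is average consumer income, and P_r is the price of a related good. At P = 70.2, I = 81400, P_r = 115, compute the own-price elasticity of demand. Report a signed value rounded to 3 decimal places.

-0.473

At the given values, Q = -1404 − 45.2(70.2) + 0.0376(81400) + 71.5(115) = 6706.1.
∂Q/∂P = −45.2.
E = (-45.2) × (70.2/6706.1) = -0.47315…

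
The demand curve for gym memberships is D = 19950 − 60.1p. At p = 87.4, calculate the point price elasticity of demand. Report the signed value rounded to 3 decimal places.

dD/dp = −60.1. At p = 87.4, D = 19950 − 60.1(87.4) = 14697.26.
Ed = (dD/dp)·(p/D) = −60.1 × (87.4/14697.26) = -0.35739…

-0.357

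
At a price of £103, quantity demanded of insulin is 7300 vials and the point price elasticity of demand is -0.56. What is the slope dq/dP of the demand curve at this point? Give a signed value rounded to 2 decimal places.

Ed = (dq/dP)·(P/q) ⇒ dq/dP = Ed·q/P = (-0.56)·7300/103 = -39.6893…

-39.69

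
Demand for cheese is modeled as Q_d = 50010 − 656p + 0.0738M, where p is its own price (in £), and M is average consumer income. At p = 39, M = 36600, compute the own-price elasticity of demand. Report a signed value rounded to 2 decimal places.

-0.94

At the given values, Q_d = 50010 − 656(39) + 0.0738(36600) = 27127.08.
∂Q_d/∂p = −656.
E = (-656) × (39/27127.08) = -0.9431…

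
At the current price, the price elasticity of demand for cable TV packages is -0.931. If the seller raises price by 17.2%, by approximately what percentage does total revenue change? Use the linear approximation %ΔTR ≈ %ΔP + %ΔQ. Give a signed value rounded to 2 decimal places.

+1.19%

%ΔQ ≈ Ed × %ΔP = (-0.931) × (+17.2%) = -16.0132%
%ΔTR ≈ %ΔP + %ΔQ = (+17.2%) + (-16.0132%) = +1.1868%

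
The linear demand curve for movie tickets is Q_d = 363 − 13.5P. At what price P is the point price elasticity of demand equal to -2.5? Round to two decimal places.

Ed = −13.5P/(363 − 13.5P). Set this equal to -2.5:
13.5P = 2.5·(363 − 13.5P) ⇒ 13.5P(1 + 2.5) = 2.5·363
P = 2.5·363 / (13.5·3.5) = 19.2063…

19.21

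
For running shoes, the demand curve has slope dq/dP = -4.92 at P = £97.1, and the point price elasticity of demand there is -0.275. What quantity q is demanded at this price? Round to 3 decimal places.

Ed = (dq/dP)·(P/q) ⇒ q = (dq/dP)·P/Ed = (-4.92)·97.1/(-0.275) = 1737.20727…

1737.207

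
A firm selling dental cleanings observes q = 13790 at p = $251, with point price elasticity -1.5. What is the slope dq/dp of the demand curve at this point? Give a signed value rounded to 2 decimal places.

Ed = (dq/dp)·(p/q) ⇒ dq/dp = Ed·q/p = (-1.5)·13790/251 = -82.4103…

-82.41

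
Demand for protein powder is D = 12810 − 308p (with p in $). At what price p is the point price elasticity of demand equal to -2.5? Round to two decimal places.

Ed = −308p/(12810 − 308p). Set this equal to -2.5:
308p = 2.5·(12810 − 308p) ⇒ 308p(1 + 2.5) = 2.5·12810
p = 2.5·12810 / (308·3.5) = 29.7077…

29.71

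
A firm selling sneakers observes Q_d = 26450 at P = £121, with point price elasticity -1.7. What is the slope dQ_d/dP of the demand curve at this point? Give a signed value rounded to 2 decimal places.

-371.61

Ed = (dQ_d/dP)·(P/Q_d) ⇒ dQ_d/dP = Ed·Q_d/P = (-1.7)·26450/121 = -371.6115…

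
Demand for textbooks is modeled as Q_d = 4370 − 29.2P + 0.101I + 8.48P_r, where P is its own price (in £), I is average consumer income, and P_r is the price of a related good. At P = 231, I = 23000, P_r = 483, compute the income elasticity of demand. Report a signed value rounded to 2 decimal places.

0.57

At the given values, Q_d = 4370 − 29.2(231) + 0.101(23000) + 8.48(483) = 4043.64.
∂Q_d/∂I = 0.101.
E = (0.101) × (23000/4043.64) = 0.5744…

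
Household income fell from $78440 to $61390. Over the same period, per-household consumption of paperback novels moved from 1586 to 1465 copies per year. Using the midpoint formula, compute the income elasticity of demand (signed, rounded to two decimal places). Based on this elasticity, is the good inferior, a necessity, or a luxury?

%ΔQ = (1465 − 1586)/[( 1586 + 1465)/2] = -121/1525.5 = -0.079318…
%ΔIncome = (61390 − 78440)/[( 78440 + 61390)/2] = -17050/69915 = -0.243867…
E_income = (-121/1525.5) / (-17050/69915) = 0.3252…
0 < E_income < 1 ⇒ normal good, necessity.

0.33; necessity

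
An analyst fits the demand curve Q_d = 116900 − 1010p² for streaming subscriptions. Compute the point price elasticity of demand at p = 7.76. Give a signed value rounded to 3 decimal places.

-2.169

dQ_d/dp = −2·1010·p = -15675.2. At p = 7.76, Q_d = 56080.224.
Ed = (dQ_d/dp)·(p/Q_d) = (-15675.2) × (7.76/56080.224) = -2.16902…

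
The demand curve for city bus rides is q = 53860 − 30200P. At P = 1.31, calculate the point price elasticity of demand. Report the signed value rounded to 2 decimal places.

-2.77

dq/dP = −30200. At P = 1.31, q = 53860 − 30200(1.31) = 14298.
Ed = (dq/dP)·(P/q) = −30200 × (1.31/14298) = -2.7669…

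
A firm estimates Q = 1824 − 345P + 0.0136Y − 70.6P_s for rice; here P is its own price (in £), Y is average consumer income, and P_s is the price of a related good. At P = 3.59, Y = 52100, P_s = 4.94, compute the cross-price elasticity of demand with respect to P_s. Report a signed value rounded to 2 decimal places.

-0.37

At the given values, Q = 1824 − 345(3.59) + 0.0136(52100) − 70.6(4.94) = 945.246.
∂Q/∂P_s = -70.6.
E = (-70.6) × (4.94/945.246) = -0.3689…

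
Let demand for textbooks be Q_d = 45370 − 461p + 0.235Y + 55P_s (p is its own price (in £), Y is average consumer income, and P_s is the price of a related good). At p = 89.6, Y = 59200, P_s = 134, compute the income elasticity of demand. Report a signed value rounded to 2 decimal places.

0.55

At the given values, Q_d = 45370 − 461(89.6) + 0.235(59200) + 55(134) = 25346.4.
∂Q_d/∂Y = 0.235.
E = (0.235) × (59200/25346.4) = 0.5488…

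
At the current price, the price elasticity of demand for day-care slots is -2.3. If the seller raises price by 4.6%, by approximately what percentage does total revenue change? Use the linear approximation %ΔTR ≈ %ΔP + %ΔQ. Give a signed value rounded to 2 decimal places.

-5.98%

%ΔQ ≈ Ed × %ΔP = (-2.3) × (+4.6%) = -10.5800%
%ΔTR ≈ %ΔP + %ΔQ = (+4.6%) + (-10.5800%) = -5.9800%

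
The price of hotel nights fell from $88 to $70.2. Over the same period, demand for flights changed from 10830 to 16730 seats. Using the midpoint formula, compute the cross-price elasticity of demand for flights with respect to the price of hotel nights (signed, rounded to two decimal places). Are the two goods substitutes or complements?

%ΔQ_{flights} = (16730 − 10830)/avg = 5900/13780 = 0.428156…
%ΔP_{hotel nights} = (70.2 − 88)/avg = -17.8/79.1 = -0.225031…
E_cross = (5900/13780) / (-17.8/79.1) = -1.9026…
E_cross < 0 ⇒ the goods are complements.

-1.90; complements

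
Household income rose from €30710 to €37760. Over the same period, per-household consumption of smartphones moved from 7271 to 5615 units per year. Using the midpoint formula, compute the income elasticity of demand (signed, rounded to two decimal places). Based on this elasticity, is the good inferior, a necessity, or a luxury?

%ΔQ = (5615 − 7271)/[( 7271 + 5615)/2] = -1656/6443 = -0.257023…
%ΔIncome = (37760 − 30710)/[( 30710 + 37760)/2] = 7050/34235 = 0.205929…
E_income = (-1656/6443) / (7050/34235) = -1.2481…
E_income < 0 ⇒ inferior good.

-1.25; inferior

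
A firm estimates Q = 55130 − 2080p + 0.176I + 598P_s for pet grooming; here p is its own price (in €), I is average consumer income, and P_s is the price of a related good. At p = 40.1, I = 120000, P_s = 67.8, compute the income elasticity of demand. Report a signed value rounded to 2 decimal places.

At the given values, Q = 55130 − 2080(40.1) + 0.176(120000) + 598(67.8) = 33386.4.
∂Q/∂I = 0.176.
E = (0.176) × (120000/33386.4) = 0.6325…

0.63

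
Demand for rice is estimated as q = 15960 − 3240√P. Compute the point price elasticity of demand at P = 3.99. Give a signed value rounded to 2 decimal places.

-0.34

dq/dP = −3240/(2√P) = -811.014. At P = 3.99, q = 9488.11.
Ed = (dq/dP)·(P/q) = (-811.014) × (3.99/9488.11) = -0.3410…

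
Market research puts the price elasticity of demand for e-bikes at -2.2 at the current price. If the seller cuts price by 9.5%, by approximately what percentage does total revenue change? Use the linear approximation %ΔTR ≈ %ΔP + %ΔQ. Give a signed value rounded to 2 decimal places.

%ΔQ ≈ Ed × %ΔP = (-2.2) × (-9.5%) = +20.9000%
%ΔTR ≈ %ΔP + %ΔQ = (-9.5%) + (+20.9000%) = +11.4000%

+11.40%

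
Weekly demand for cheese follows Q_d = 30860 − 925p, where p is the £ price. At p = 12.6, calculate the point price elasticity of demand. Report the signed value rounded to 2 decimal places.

dQ_d/dp = −925. At p = 12.6, Q_d = 30860 − 925(12.6) = 19205.
Ed = (dQ_d/dp)·(p/Q_d) = −925 × (12.6/19205) = -0.6068…

-0.61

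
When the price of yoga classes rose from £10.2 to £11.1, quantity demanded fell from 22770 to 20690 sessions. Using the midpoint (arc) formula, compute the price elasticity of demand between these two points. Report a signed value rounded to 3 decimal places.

-1.133

%ΔQ = (20690 − 22770) / [(22770 + 20690)/2] = -2080/21730 = -0.095720…
%ΔP = (11.1 − 10.2) / [(10.2 + 11.1)/2] = 0.9/10.65 = 0.084507…
Arc Ed = %ΔQ / %ΔP = (-2080/21730) / (0.9/10.65) = -1.13268…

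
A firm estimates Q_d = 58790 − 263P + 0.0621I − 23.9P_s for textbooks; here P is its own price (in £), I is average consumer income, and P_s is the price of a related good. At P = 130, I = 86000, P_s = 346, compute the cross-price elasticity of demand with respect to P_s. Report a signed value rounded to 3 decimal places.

-0.382

At the given values, Q_d = 58790 − 263(130) + 0.0621(86000) − 23.9(346) = 21671.2.
∂Q_d/∂P_s = -23.9.
E = (-23.9) × (346/21671.2) = -0.38158…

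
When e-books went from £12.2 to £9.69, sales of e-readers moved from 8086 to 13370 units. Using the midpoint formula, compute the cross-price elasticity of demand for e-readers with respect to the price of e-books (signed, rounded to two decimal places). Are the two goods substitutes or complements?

%ΔQ_{e-readers} = (13370 − 8086)/avg = 5284/10728 = 0.492542…
%ΔP_{e-books} = (9.69 − 12.2)/avg = -2.51/10.945 = -0.229328…
E_cross = (5284/10728) / (-2.51/10.945) = -2.1477…
E_cross < 0 ⇒ the goods are complements.

-2.15; complements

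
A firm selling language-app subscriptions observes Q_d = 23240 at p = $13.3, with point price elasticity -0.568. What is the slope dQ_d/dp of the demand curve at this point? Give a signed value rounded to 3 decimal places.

-992.505

Ed = (dQ_d/dp)·(p/Q_d) ⇒ dQ_d/dp = Ed·Q_d/p = (-0.568)·23240/13.3 = -992.50526…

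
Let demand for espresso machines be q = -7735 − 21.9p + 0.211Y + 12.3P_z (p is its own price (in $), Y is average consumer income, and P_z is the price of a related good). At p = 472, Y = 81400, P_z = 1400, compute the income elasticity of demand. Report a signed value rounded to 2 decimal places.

At the given values, q = -7735 − 21.9(472) + 0.211(81400) + 12.3(1400) = 16323.6.
∂q/∂Y = 0.211.
E = (0.211) × (81400/16323.6) = 1.0521…

1.05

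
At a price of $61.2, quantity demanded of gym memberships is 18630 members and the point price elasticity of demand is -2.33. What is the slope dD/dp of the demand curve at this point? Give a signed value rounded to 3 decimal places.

Ed = (dD/dp)·(p/D) ⇒ dD/dp = Ed·D/p = (-2.33)·18630/61.2 = -709.27941…

-709.279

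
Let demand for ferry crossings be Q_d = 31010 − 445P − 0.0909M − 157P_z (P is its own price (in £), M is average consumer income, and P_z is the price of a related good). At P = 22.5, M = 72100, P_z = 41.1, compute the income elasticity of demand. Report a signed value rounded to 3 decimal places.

At the given values, Q_d = 31010 − 445(22.5) − 0.0909(72100) − 157(41.1) = 7990.91.
∂Q_d/∂M = -0.0909.
E = (-0.0909) × (72100/7990.91) = -0.82016…

-0.820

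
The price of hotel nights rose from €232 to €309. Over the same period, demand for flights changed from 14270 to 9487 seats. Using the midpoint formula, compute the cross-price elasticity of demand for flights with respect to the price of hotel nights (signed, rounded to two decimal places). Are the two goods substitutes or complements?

-1.41; complements

%ΔQ_{flights} = (9487 − 14270)/avg = -4783/11878.5 = -0.402660…
%ΔP_{hotel nights} = (309 − 232)/avg = 77/270.5 = 0.284658…
E_cross = (-4783/11878.5) / (77/270.5) = -1.4145…
E_cross < 0 ⇒ the goods are complements.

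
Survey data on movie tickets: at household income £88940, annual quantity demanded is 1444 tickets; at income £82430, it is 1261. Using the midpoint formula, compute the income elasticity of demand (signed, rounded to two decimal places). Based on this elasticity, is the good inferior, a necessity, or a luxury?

%ΔQ = (1261 − 1444)/[( 1444 + 1261)/2] = -183/1352.5 = -0.135304…
%ΔIncome = (82430 − 88940)/[( 88940 + 82430)/2] = -6510/85685 = -0.075975…
E_income = (-183/1352.5) / (-6510/85685) = 1.7808…
E_income > 1 ⇒ normal good, luxury.

1.78; luxury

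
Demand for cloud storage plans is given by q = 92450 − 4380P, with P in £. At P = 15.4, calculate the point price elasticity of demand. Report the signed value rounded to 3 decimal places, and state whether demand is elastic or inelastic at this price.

dq/dP = −4380. At P = 15.4, q = 92450 − 4380(15.4) = 24998.
Ed = (dq/dP)·(P/q) = −4380 × (15.4/24998) = -2.69829…
|Ed| = 2.698 > 1, so demand is elastic.

-2.698; elastic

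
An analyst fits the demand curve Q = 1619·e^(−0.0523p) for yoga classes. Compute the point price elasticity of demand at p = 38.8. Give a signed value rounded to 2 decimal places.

dQ/dp = −0.0523·Q = -11.1291. At p = 38.8, Q = 212.794.
Ed = (dQ/dp)·(p/Q) = (-11.1291) × (38.8/212.794) = -2.0292…

-2.03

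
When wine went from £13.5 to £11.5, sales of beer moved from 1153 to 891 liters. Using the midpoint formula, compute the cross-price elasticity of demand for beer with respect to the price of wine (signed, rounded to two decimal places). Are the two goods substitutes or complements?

%ΔQ_{beer} = (891 − 1153)/avg = -262/1022 = -0.256360…
%ΔP_{wine} = (11.5 − 13.5)/avg = -2/12.5 = -0.16
E_cross = (-262/1022) / (-2/12.5) = 1.6022…
E_cross > 0 ⇒ the goods are substitutes.

1.60; substitutes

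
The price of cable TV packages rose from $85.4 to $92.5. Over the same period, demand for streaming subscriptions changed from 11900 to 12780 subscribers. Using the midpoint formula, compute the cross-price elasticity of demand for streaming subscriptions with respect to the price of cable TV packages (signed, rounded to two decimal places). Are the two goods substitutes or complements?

0.89; substitutes

%ΔQ_{streaming subscriptions} = (12780 − 11900)/avg = 880/12340 = 0.071312…
%ΔP_{cable TV packages} = (92.5 − 85.4)/avg = 7.1/88.95 = 0.079820…
E_cross = (880/12340) / (7.1/88.95) = 0.8934…
E_cross > 0 ⇒ the goods are substitutes.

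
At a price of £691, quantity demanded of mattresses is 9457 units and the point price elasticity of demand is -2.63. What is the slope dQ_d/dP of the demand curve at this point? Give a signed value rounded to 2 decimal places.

Ed = (dQ_d/dP)·(P/Q_d) ⇒ dQ_d/dP = Ed·Q_d/P = (-2.63)·9457/691 = -35.9940…

-35.99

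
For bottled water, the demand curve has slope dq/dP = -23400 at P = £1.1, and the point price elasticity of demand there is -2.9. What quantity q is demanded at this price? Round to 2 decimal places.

Ed = (dq/dP)·(P/q) ⇒ q = (dq/dP)·P/Ed = (-23400)·1.1/(-2.9) = 8875.8620…

8875.86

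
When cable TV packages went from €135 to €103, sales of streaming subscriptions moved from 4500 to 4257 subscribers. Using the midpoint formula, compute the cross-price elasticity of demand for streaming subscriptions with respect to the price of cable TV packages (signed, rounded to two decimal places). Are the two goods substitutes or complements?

0.21; substitutes

%ΔQ_{streaming subscriptions} = (4257 − 4500)/avg = -243/4378.5 = -0.055498…
%ΔP_{cable TV packages} = (103 − 135)/avg = -32/119 = -0.268907…
E_cross = (-243/4378.5) / (-32/119) = 0.2063…
E_cross > 0 ⇒ the goods are substitutes.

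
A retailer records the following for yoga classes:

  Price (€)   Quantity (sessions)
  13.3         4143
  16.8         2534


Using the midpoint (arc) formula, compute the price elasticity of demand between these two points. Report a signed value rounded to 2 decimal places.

-2.07

%ΔQ = (2534 − 4143) / [(4143 + 2534)/2] = -1609/3338.5 = -0.481952…
%ΔP = (16.8 − 13.3) / [(13.3 + 16.8)/2] = 3.5/15.05 = 0.232558…
Arc Ed = %ΔQ / %ΔP = (-1609/3338.5) / (3.5/15.05) = -2.0723…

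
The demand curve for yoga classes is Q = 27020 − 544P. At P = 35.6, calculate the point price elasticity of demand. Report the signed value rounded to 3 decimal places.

dQ/dP = −544. At P = 35.6, Q = 27020 − 544(35.6) = 7653.6.
Ed = (dQ/dP)·(P/Q) = −544 × (35.6/7653.6) = -2.53036…

-2.530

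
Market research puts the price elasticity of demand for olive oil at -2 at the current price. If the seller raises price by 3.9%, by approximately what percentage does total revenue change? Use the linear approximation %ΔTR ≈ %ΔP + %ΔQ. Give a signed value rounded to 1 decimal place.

%ΔQ ≈ Ed × %ΔP = (-2) × (+3.9%) = -7.8000%
%ΔTR ≈ %ΔP + %ΔQ = (+3.9%) + (-7.8000%) = -3.9000%

-3.9%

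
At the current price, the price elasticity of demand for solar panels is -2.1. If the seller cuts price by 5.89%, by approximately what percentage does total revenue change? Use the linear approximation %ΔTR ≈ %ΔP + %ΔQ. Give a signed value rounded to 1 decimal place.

%ΔQ ≈ Ed × %ΔP = (-2.1) × (-5.89%) = +12.3690%
%ΔTR ≈ %ΔP + %ΔQ = (-5.89%) + (+12.3690%) = +6.4790%

+6.5%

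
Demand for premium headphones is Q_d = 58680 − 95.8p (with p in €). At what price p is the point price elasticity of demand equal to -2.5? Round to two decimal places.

Ed = −95.8p/(58680 − 95.8p). Set this equal to -2.5:
95.8p = 2.5·(58680 − 95.8p) ⇒ 95.8p(1 + 2.5) = 2.5·58680
p = 2.5·58680 / (95.8·3.5) = 437.5186…

437.52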